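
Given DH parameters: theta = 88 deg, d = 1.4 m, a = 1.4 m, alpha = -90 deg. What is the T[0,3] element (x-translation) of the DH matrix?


T[0,3] = a * cos(theta)
= 1.4 * cos(88 deg)
= 1.4 * 0.0349
= 0.0489


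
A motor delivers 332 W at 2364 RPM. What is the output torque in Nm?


omega = 2364 * 2*pi/60 = 247.5575 rad/s
tau = P / omega = 332 / 247.5575
= 1.3411 Nm


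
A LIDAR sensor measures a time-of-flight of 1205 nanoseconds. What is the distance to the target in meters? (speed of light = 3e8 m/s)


tof = 1205 ns = 1.205e-06 s
dist = c * tof / 2
= 3e8 * 1.205e-06 / 2
= 180.75 m


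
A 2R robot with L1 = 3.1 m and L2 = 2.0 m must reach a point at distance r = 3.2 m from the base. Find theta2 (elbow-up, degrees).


cos(theta2) = (r^2 - L1^2 - L2^2) / (2*L1*L2)
cos(theta2) = (10.24 - 9.61 - 4.0) / 12.4
cos(theta2) = -0.271774
theta2 = 105.7699 degrees


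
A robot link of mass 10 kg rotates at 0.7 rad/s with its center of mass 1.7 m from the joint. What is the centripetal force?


F = m * omega^2 * r
= 10 * 0.7^2 * 1.7
= 10 * 0.49 * 1.7
= 8.33 N


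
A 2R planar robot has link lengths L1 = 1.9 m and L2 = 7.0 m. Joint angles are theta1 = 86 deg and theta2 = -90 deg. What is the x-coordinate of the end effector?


Convert angles to radians: theta1 = 1.501, theta2 = -1.5708
x = L1*cos(theta1) + L2*cos(theta1+theta2)
x = 0.1325 + 6.9829
x = 7.1155


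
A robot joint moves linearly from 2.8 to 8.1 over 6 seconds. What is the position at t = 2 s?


s = t/T = 2/6 = 0.3333
p(t) = p0 + (pf-p0)*s
= 2.8 + (8.1 - 2.8) * 0.3333
= 4.5667


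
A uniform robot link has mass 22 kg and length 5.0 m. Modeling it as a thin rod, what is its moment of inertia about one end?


I = (1/3) * m * L^2
= (1/3) * 22 * 5.0^2
= 0.333333 * 22 * 25.0
= 183.3333 kg*m^2


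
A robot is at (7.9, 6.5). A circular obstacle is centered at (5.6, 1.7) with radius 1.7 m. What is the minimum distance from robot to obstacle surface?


center_dist = sqrt((7.9-5.6)^2 + (6.5-1.7)^2)
= sqrt(5.29 + 23.04)
= 5.3226
min_dist = center_dist - radius = 5.3226 - 1.7 = 3.6226 m


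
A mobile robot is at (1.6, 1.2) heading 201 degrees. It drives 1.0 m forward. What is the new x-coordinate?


x_new = x0 + d*cos(theta)
= 1.6 + 1.0*cos(201)
= 1.6 + -0.9336
= 0.6664


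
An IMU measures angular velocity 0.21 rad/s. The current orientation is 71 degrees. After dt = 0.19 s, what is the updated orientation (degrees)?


delta_theta = w * dt = 0.21 * 0.19 = 0.0399 rad
= 2.2861 deg
theta_new = 71 + 2.2861 = 73.2861 deg


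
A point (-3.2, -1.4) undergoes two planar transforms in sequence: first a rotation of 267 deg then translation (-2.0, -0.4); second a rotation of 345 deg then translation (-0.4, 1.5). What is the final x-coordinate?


After transform 1:
x1 = cos(267)*-3.2 - sin(267)*-1.4 + -2.0 = -3.2306
y1 = sin(267)*-3.2 + cos(267)*-1.4 + -0.4 = 2.8689
After transform 2:
x2 = cos(345)*-3.2306 - sin(345)*2.8689 + -0.4
= -2.778


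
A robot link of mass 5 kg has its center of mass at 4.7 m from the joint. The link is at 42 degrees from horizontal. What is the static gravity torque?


tau = m*g*L*cos(angle)
= 5 * 9.81 * 4.7 * cos(42 deg)
= 5 * 9.81 * 4.7 * 0.7431
= 171.3209 Nm


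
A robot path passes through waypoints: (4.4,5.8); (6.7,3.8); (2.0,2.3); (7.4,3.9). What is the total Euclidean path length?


Segment lengths:
  seg1 = sqrt((2.3)^2 + (-2.0)^2) = 3.048
  seg2 = sqrt((-4.7)^2 + (-1.5)^2) = 4.9336
  seg3 = sqrt((5.4)^2 + (1.6)^2) = 5.6321
Total = 13.6136


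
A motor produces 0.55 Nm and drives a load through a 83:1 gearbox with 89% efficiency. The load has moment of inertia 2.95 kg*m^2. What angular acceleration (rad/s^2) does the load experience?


tau_out = tau_motor * N * eta
= 0.55 * 83 * 0.89 = 40.6285 Nm
alpha = tau_out / I = 40.6285 / 2.95
= 13.7724 rad/s^2


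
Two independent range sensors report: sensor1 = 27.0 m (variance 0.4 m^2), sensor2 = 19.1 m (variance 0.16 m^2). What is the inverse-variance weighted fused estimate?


w1 = (1/var1) / (1/var1 + 1/var2)
   = 2.5 / (2.5 + 6.25) = 0.2857
w2 = 1 - w1 = 0.7143
fused = w1*s1 + w2*s2 = 7.7143 + 13.6429
= 21.3571 m


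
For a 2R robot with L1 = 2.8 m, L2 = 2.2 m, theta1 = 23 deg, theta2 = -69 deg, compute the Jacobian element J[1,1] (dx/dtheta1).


J[1,1] = -L1*sin(t1) - L2*sin(t1+t2)
= -2.8*sin(23) - 2.2*sin(-46)
= 0.4885


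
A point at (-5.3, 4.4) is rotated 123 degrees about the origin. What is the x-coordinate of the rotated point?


x' = x*cos(theta) - y*sin(theta)
cos(123 deg) = -0.5446, sin(123 deg) = 0.8387
x' = -5.3 * -0.5446 - 4.4 * 0.8387
= 2.8866 - 3.6902
= -0.8036


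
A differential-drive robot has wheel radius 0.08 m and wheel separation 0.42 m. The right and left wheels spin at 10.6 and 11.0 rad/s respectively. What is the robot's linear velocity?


vR = r*wR = 0.08*10.6 = 0.848 m/s
vL = r*wL = 0.08*11.0 = 0.88 m/s
v = (vR+vL)/2 = 0.864 m/s
omega = (vR-vL)/L = -0.0762 rad/s
linear velocity = 0.864 m/s


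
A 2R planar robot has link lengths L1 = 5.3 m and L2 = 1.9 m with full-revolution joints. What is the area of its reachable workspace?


r_max = L1 + L2 = 7.2 m
r_min = |L1 - L2| = 3.4 m
Area = pi*(r_max^2 - r_min^2)
= pi*(51.84 - 11.56)
= pi * 40.28
= 126.5434 m^2


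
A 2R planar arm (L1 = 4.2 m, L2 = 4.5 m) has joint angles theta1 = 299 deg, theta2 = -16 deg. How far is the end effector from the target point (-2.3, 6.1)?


End effector via forward kinematics:
x = L1*cos(t1) + L2*cos(t1+t2) = 3.0485
y = L1*sin(t1) + L2*sin(t1+t2) = -8.0581
Distance to target:
d = sqrt((-2.3 - 3.0485)^2 + (6.1 - -8.0581)^2)
= sqrt(28.6062 + 200.4509)
= 15.1346 m


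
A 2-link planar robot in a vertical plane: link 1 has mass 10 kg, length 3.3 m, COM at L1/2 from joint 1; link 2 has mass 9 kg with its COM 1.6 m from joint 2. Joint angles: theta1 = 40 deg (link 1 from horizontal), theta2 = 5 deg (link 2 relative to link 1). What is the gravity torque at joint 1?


Horizontal distance from joint 1 to link-1 COM:
  x_c1 = (L1/2)*cos(t1) = 1.65 * 0.766 = 1.264 m
Horizontal distance from joint 1 to link-2 COM:
  x_c2 = L1*cos(t1) + Lc2*cos(t1+t2)
       = 3.3*0.766 + 1.6*0.7071 = 3.6593 m
tau1 = m1*g*x_c1 + m2*g*x_c2
     = 10*9.81*1.264 + 9*9.81*3.6593
     = 123.9958 + 323.0811
     = 447.0769 Nm


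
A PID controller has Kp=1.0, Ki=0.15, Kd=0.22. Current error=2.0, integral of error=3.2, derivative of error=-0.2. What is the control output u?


u = Kp*e + Ki*int(e) + Kd*de/dt
= 1.0*2.0 + 0.15*3.2 + 0.22*(-0.2)
= 2.0 + 0.48 + -0.044
= 2.436


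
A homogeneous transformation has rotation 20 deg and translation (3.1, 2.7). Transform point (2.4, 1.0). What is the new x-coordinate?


x' = cos(theta)*px - sin(theta)*py + tx
= 0.9397*2.4 - 0.342*1.0 + 3.1
= 5.0132


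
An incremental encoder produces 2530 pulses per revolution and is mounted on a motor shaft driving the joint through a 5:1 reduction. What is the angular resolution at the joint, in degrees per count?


counts per rev = 2530
effective counts at joint = 2530 * 5 = 12650
resolution = 360 / 12650
= 0.0285 deg/count


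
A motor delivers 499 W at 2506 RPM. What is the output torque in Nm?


omega = 2506 * 2*pi/60 = 262.4277 rad/s
tau = P / omega = 499 / 262.4277
= 1.9015 Nm


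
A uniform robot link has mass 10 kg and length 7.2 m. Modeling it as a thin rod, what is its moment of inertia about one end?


I = (1/3) * m * L^2
= (1/3) * 10 * 7.2^2
= 0.333333 * 10 * 51.84
= 172.8 kg*m^2


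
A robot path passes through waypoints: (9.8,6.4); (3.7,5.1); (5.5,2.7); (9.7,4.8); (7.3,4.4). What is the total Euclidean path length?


Segment lengths:
  seg1 = sqrt((-6.1)^2 + (-1.3)^2) = 6.237
  seg2 = sqrt((1.8)^2 + (-2.4)^2) = 3.0
  seg3 = sqrt((4.2)^2 + (2.1)^2) = 4.6957
  seg4 = sqrt((-2.4)^2 + (-0.4)^2) = 2.4331
Total = 16.3658


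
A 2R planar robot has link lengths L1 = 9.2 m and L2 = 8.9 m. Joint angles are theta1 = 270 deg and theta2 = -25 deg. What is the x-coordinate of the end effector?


Convert angles to radians: theta1 = 4.7124, theta2 = -0.4363
x = L1*cos(theta1) + L2*cos(theta1+theta2)
x = -0.0 + -3.7613
x = -3.7613


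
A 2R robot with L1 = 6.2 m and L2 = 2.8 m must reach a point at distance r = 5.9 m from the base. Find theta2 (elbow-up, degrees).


cos(theta2) = (r^2 - L1^2 - L2^2) / (2*L1*L2)
cos(theta2) = (34.81 - 38.44 - 7.84) / 34.72
cos(theta2) = -0.330357
theta2 = 109.2905 degrees


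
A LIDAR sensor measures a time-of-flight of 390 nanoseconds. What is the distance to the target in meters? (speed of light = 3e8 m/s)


tof = 390 ns = 3.9e-07 s
dist = c * tof / 2
= 3e8 * 3.9e-07 / 2
= 58.5 m


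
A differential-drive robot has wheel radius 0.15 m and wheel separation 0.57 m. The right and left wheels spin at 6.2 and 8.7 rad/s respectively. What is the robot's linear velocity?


vR = r*wR = 0.15*6.2 = 0.93 m/s
vL = r*wL = 0.15*8.7 = 1.305 m/s
v = (vR+vL)/2 = 1.1175 m/s
omega = (vR-vL)/L = -0.6579 rad/s
linear velocity = 1.1175 m/s


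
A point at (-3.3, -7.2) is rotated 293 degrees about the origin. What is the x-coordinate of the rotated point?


x' = x*cos(theta) - y*sin(theta)
cos(293 deg) = 0.3907, sin(293 deg) = -0.9205
x' = -3.3 * 0.3907 - -7.2 * -0.9205
= -1.2894 - 6.6276
= -7.917


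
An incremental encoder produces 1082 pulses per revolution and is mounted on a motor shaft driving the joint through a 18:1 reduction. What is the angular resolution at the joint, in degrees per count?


counts per rev = 1082
effective counts at joint = 1082 * 18 = 19476
resolution = 360 / 19476
= 0.0185 deg/count


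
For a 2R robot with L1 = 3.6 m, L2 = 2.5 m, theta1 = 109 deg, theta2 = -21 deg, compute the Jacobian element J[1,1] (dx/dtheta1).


J[1,1] = -L1*sin(t1) - L2*sin(t1+t2)
= -3.6*sin(109) - 2.5*sin(88)
= -5.9023


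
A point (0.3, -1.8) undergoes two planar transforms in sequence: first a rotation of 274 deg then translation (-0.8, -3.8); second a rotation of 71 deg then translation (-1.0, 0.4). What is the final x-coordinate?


After transform 1:
x1 = cos(274)*0.3 - sin(274)*-1.8 + -0.8 = -2.5747
y1 = sin(274)*0.3 + cos(274)*-1.8 + -3.8 = -4.2248
After transform 2:
x2 = cos(71)*-2.5747 - sin(71)*-4.2248 + -1.0
= 2.1564


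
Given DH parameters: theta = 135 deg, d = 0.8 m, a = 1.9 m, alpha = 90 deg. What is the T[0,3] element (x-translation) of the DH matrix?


T[0,3] = a * cos(theta)
= 1.9 * cos(135 deg)
= 1.9 * -0.7071
= -1.3435


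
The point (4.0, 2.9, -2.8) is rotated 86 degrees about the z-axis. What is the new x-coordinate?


Rotation about z-axis: x' = x*cos(theta) - y*sin(theta)
= 4.0 * 0.0698 - 2.9 * 0.9976
= -2.6139


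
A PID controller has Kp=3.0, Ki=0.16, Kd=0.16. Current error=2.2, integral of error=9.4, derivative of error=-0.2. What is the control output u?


u = Kp*e + Ki*int(e) + Kd*de/dt
= 3.0*2.2 + 0.16*9.4 + 0.16*(-0.2)
= 6.6 + 1.504 + -0.032
= 8.072


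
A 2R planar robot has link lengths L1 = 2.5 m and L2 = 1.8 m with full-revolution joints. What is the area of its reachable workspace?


r_max = L1 + L2 = 4.3 m
r_min = |L1 - L2| = 0.7 m
Area = pi*(r_max^2 - r_min^2)
= pi*(18.49 - 0.49)
= pi * 18.0
= 56.5487 m^2


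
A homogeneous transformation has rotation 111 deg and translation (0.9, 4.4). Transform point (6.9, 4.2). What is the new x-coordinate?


x' = cos(theta)*px - sin(theta)*py + tx
= -0.3584*6.9 - 0.9336*4.2 + 0.9
= -5.4938


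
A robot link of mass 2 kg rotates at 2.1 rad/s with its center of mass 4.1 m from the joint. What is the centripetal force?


F = m * omega^2 * r
= 2 * 2.1^2 * 4.1
= 2 * 4.41 * 4.1
= 36.162 N


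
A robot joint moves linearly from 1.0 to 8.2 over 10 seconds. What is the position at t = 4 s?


s = t/T = 4/10 = 0.4
p(t) = p0 + (pf-p0)*s
= 1.0 + (8.2 - 1.0) * 0.4
= 3.88


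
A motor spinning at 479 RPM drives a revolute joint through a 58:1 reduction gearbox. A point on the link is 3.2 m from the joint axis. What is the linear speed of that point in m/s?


omega_motor = 479 * 2*pi/60 = 50.1608 rad/s
omega_joint = omega_motor / 58 = 0.8648 rad/s
v = omega_joint * r = 0.8648 * 3.2
= 2.7675 m/s


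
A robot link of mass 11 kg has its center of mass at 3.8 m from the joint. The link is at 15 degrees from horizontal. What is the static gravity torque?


tau = m*g*L*cos(angle)
= 11 * 9.81 * 3.8 * cos(15 deg)
= 11 * 9.81 * 3.8 * 0.9659
= 396.0856 Nm


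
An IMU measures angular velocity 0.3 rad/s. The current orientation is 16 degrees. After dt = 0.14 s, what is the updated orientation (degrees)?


delta_theta = w * dt = 0.3 * 0.14 = 0.042 rad
= 2.4064 deg
theta_new = 16 + 2.4064 = 18.4064 deg


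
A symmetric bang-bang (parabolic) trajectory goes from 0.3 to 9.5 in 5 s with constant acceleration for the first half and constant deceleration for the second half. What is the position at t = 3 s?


Symmetric rest-to-rest: each phase covers (pf-p0)/2 in time T/2. 0.5*a*(T/2)^2 = (pf-p0)/2 => a = 4*(pf-p0)/T^2
a = 4*(9.5-0.3)/5^2 = 1.472
t = 3 is in the deceleration phase (t > T/2).
p = pf - 0.5*a*(T-t)^2 = 9.5 - 0.5*1.472*2^2
= 6.556


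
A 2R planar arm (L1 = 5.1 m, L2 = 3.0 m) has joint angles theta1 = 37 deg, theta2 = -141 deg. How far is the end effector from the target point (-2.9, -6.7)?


End effector via forward kinematics:
x = L1*cos(t1) + L2*cos(t1+t2) = 3.3473
y = L1*sin(t1) + L2*sin(t1+t2) = 0.1584
Distance to target:
d = sqrt((-2.9 - 3.3473)^2 + (-6.7 - 0.1584)^2)
= sqrt(39.0285 + 47.0372)
= 9.2772 m


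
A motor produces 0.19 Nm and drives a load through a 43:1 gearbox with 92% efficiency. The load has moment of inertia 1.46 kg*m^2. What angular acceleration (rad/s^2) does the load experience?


tau_out = tau_motor * N * eta
= 0.19 * 43 * 0.92 = 7.5164 Nm
alpha = tau_out / I = 7.5164 / 1.46
= 5.1482 rad/s^2


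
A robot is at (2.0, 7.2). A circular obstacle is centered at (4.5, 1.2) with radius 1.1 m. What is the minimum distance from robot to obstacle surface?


center_dist = sqrt((2.0-4.5)^2 + (7.2-1.2)^2)
= sqrt(6.25 + 36.0)
= 6.5
min_dist = center_dist - radius = 6.5 - 1.1 = 5.4 m


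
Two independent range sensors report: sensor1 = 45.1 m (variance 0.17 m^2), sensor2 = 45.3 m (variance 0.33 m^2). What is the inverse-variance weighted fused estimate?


w1 = (1/var1) / (1/var1 + 1/var2)
   = 5.8824 / (5.8824 + 3.0303) = 0.66
w2 = 1 - w1 = 0.34
fused = w1*s1 + w2*s2 = 29.766 + 15.402
= 45.168 m


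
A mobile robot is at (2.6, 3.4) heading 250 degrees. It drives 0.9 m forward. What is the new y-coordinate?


y_new = y0 + d*sin(theta)
= 3.4 + 0.9*sin(250)
= 3.4 + -0.8457
= 2.5543


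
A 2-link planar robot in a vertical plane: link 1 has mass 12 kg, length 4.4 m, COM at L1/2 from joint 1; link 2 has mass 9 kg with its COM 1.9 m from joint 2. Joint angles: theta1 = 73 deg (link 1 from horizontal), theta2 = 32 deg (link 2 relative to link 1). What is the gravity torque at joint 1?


Horizontal distance from joint 1 to link-1 COM:
  x_c1 = (L1/2)*cos(t1) = 2.2 * 0.2924 = 0.6432 m
Horizontal distance from joint 1 to link-2 COM:
  x_c2 = L1*cos(t1) + Lc2*cos(t1+t2)
       = 4.4*0.2924 + 1.9*-0.2588 = 0.7947 m
tau1 = m1*g*x_c1 + m2*g*x_c2
     = 12*9.81*0.6432 + 9*9.81*0.7947
     = 75.7196 + 70.1622
     = 145.8818 Nm


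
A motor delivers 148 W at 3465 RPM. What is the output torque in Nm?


omega = 3465 * 2*pi/60 = 362.854 rad/s
tau = P / omega = 148 / 362.854
= 0.4079 Nm


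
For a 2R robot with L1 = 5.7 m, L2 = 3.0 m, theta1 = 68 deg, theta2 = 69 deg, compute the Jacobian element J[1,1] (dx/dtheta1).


J[1,1] = -L1*sin(t1) - L2*sin(t1+t2)
= -5.7*sin(68) - 3.0*sin(137)
= -7.3309


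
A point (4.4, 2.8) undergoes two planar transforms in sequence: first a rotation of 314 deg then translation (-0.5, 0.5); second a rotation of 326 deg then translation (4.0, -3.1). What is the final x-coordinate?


After transform 1:
x1 = cos(314)*4.4 - sin(314)*2.8 + -0.5 = 4.5706
y1 = sin(314)*4.4 + cos(314)*2.8 + 0.5 = -0.7201
After transform 2:
x2 = cos(326)*4.5706 - sin(326)*-0.7201 + 4.0
= 7.3866


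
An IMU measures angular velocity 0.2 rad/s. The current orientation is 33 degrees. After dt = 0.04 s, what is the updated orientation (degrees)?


delta_theta = w * dt = 0.2 * 0.04 = 0.008 rad
= 0.4584 deg
theta_new = 33 + 0.4584 = 33.4584 deg


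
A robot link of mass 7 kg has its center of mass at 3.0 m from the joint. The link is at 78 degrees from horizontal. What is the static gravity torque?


tau = m*g*L*cos(angle)
= 7 * 9.81 * 3.0 * cos(78 deg)
= 7 * 9.81 * 3.0 * 0.2079
= 42.8319 Nm


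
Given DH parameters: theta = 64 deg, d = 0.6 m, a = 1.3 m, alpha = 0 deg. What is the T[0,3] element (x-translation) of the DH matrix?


T[0,3] = a * cos(theta)
= 1.3 * cos(64 deg)
= 1.3 * 0.4384
= 0.5699


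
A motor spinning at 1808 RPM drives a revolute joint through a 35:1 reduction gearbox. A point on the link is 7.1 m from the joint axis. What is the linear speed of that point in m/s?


omega_motor = 1808 * 2*pi/60 = 189.3333 rad/s
omega_joint = omega_motor / 35 = 5.4095 rad/s
v = omega_joint * r = 5.4095 * 7.1
= 38.4076 m/s


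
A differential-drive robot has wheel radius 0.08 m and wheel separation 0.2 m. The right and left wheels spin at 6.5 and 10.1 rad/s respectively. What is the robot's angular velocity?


vR = r*wR = 0.08*6.5 = 0.52 m/s
vL = r*wL = 0.08*10.1 = 0.808 m/s
v = (vR+vL)/2 = 0.664 m/s
omega = (vR-vL)/L = -1.44 rad/s
angular velocity = -1.44 rad/s


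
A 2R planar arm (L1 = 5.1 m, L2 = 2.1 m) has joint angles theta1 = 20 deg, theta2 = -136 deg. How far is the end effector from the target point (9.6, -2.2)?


End effector via forward kinematics:
x = L1*cos(t1) + L2*cos(t1+t2) = 3.8719
y = L1*sin(t1) + L2*sin(t1+t2) = -0.1432
Distance to target:
d = sqrt((9.6 - 3.8719)^2 + (-2.2 - -0.1432)^2)
= sqrt(32.8117 + 4.2306)
= 6.0862 m


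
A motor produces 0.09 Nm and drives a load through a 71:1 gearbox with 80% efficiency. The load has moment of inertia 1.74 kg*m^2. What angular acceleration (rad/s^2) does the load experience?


tau_out = tau_motor * N * eta
= 0.09 * 71 * 0.8 = 5.112 Nm
alpha = tau_out / I = 5.112 / 1.74
= 2.9379 rad/s^2


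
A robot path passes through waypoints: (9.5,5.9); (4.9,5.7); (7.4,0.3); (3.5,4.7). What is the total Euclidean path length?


Segment lengths:
  seg1 = sqrt((-4.6)^2 + (-0.2)^2) = 4.6043
  seg2 = sqrt((2.5)^2 + (-5.4)^2) = 5.9506
  seg3 = sqrt((-3.9)^2 + (4.4)^2) = 5.8796
Total = 16.4346


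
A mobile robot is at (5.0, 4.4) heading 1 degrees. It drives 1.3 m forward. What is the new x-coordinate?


x_new = x0 + d*cos(theta)
= 5.0 + 1.3*cos(1)
= 5.0 + 1.2998
= 6.2998


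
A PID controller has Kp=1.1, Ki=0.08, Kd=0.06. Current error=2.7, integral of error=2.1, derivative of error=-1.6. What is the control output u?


u = Kp*e + Ki*int(e) + Kd*de/dt
= 1.1*2.7 + 0.08*2.1 + 0.06*(-1.6)
= 2.97 + 0.168 + -0.096
= 3.042


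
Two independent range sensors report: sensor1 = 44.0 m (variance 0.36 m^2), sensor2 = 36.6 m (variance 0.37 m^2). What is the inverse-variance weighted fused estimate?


w1 = (1/var1) / (1/var1 + 1/var2)
   = 2.7778 / (2.7778 + 2.7027) = 0.5068
w2 = 1 - w1 = 0.4932
fused = w1*s1 + w2*s2 = 22.3014 + 18.0493
= 40.3507 m


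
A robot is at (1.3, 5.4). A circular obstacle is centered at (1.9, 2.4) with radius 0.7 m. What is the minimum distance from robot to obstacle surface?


center_dist = sqrt((1.3-1.9)^2 + (5.4-2.4)^2)
= sqrt(0.36 + 9.0)
= 3.0594
min_dist = center_dist - radius = 3.0594 - 0.7 = 2.3594 m


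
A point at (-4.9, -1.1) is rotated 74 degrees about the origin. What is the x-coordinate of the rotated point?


x' = x*cos(theta) - y*sin(theta)
cos(74 deg) = 0.2756, sin(74 deg) = 0.9613
x' = -4.9 * 0.2756 - -1.1 * 0.9613
= -1.3506 - -1.0574
= -0.2932


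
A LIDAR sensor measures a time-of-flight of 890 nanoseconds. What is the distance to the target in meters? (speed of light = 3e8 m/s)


tof = 890 ns = 8.9e-07 s
dist = c * tof / 2
= 3e8 * 8.9e-07 / 2
= 133.5 m


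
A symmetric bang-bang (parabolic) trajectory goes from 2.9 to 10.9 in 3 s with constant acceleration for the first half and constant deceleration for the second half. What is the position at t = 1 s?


Symmetric rest-to-rest: each phase covers (pf-p0)/2 in time T/2. 0.5*a*(T/2)^2 = (pf-p0)/2 => a = 4*(pf-p0)/T^2
a = 4*(10.9-2.9)/3^2 = 3.5556
t = 1 is in the acceleration phase (t <= T/2).
p = p0 + 0.5*a*t^2 = 2.9 + 0.5*3.5556*1^2
= 4.6778


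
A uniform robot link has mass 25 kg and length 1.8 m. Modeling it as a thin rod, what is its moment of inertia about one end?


I = (1/3) * m * L^2
= (1/3) * 25 * 1.8^2
= 0.333333 * 25 * 3.24
= 27.0 kg*m^2


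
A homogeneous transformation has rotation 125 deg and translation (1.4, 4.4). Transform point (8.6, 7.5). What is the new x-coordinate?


x' = cos(theta)*px - sin(theta)*py + tx
= -0.5736*8.6 - 0.8192*7.5 + 1.4
= -9.6764


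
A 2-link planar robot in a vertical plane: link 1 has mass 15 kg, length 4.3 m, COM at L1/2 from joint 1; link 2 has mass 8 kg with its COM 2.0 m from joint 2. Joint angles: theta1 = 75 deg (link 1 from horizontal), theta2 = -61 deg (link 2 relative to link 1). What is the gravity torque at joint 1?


Horizontal distance from joint 1 to link-1 COM:
  x_c1 = (L1/2)*cos(t1) = 2.15 * 0.2588 = 0.5565 m
Horizontal distance from joint 1 to link-2 COM:
  x_c2 = L1*cos(t1) + Lc2*cos(t1+t2)
       = 4.3*0.2588 + 2.0*0.9703 = 3.0535 m
tau1 = m1*g*x_c1 + m2*g*x_c2
     = 15*9.81*0.5565 + 8*9.81*3.0535
     = 81.8832 + 239.6397
     = 321.523 Nm


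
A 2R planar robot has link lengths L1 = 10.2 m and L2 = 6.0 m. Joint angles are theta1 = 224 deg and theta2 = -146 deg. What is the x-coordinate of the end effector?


Convert angles to radians: theta1 = 3.9095, theta2 = -2.5482
x = L1*cos(theta1) + L2*cos(theta1+theta2)
x = -7.3373 + 1.2475
x = -6.0898


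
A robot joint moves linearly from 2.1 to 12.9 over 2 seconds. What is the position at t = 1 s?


s = t/T = 1/2 = 0.5
p(t) = p0 + (pf-p0)*s
= 2.1 + (12.9 - 2.1) * 0.5
= 7.5


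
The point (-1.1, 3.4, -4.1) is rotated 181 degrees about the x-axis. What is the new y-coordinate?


Rotation about x-axis: y' = y*cos(theta) - z*sin(theta)
= 3.4 * -0.9998 - -4.1 * -0.0175
= -3.471


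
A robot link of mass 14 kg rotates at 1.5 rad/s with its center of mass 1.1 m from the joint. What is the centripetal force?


F = m * omega^2 * r
= 14 * 1.5^2 * 1.1
= 14 * 2.25 * 1.1
= 34.65 N


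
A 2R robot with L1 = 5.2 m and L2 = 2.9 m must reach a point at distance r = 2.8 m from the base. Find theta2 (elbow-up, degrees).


cos(theta2) = (r^2 - L1^2 - L2^2) / (2*L1*L2)
cos(theta2) = (7.84 - 27.04 - 8.41) / 30.16
cos(theta2) = -0.915451
theta2 = 156.2698 degrees


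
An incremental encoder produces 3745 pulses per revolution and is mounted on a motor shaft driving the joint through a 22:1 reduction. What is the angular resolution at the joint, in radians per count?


counts per rev = 3745
effective counts at joint = 3745 * 22 = 82390
resolution = 2*pi / 82390
= 7.6262e-05 rad/count


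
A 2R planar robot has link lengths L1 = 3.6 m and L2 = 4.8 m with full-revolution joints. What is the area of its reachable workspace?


r_max = L1 + L2 = 8.4 m
r_min = |L1 - L2| = 1.2 m
Area = pi*(r_max^2 - r_min^2)
= pi*(70.56 - 1.44)
= pi * 69.12
= 217.1469 m^2


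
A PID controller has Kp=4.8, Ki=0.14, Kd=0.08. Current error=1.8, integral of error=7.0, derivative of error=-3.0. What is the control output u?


u = Kp*e + Ki*int(e) + Kd*de/dt
= 4.8*1.8 + 0.14*7.0 + 0.08*(-3.0)
= 8.64 + 0.98 + -0.24
= 9.38


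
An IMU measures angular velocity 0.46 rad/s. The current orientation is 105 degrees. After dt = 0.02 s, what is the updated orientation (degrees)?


delta_theta = w * dt = 0.46 * 0.02 = 0.0092 rad
= 0.5271 deg
theta_new = 105 + 0.5271 = 105.5271 deg


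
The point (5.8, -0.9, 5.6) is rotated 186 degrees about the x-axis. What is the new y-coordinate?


Rotation about x-axis: y' = y*cos(theta) - z*sin(theta)
= -0.9 * -0.9945 - 5.6 * -0.1045
= 1.4804


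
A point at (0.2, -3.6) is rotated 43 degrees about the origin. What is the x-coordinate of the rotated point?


x' = x*cos(theta) - y*sin(theta)
cos(43 deg) = 0.7314, sin(43 deg) = 0.682
x' = 0.2 * 0.7314 - -3.6 * 0.682
= 0.1463 - -2.4552
= 2.6015


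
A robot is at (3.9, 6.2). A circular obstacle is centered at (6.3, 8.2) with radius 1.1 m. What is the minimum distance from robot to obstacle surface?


center_dist = sqrt((3.9-6.3)^2 + (6.2-8.2)^2)
= sqrt(5.76 + 4.0)
= 3.1241
min_dist = center_dist - radius = 3.1241 - 1.1 = 2.0241 m


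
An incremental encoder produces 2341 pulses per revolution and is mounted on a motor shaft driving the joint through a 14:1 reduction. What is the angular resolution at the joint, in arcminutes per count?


counts per rev = 2341
effective counts at joint = 2341 * 14 = 32774
resolution = 360*60 / 32774
= 0.6591 arcmin/count


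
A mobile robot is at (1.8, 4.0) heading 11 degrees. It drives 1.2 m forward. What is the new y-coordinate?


y_new = y0 + d*sin(theta)
= 4.0 + 1.2*sin(11)
= 4.0 + 0.229
= 4.229


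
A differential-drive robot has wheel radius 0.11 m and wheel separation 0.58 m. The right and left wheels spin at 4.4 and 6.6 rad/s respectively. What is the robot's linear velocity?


vR = r*wR = 0.11*4.4 = 0.484 m/s
vL = r*wL = 0.11*6.6 = 0.726 m/s
v = (vR+vL)/2 = 0.605 m/s
omega = (vR-vL)/L = -0.4172 rad/s
linear velocity = 0.605 m/s


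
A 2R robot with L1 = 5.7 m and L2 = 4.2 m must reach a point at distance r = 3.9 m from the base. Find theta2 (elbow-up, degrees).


cos(theta2) = (r^2 - L1^2 - L2^2) / (2*L1*L2)
cos(theta2) = (15.21 - 32.49 - 17.64) / 47.88
cos(theta2) = -0.729323
theta2 = 136.8297 degrees


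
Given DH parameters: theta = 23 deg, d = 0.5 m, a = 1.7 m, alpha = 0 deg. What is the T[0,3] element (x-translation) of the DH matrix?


T[0,3] = a * cos(theta)
= 1.7 * cos(23 deg)
= 1.7 * 0.9205
= 1.5649


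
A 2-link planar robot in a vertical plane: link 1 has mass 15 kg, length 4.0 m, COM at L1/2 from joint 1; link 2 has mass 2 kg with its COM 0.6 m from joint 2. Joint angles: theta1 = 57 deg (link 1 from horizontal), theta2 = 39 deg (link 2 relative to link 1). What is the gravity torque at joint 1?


Horizontal distance from joint 1 to link-1 COM:
  x_c1 = (L1/2)*cos(t1) = 2.0 * 0.5446 = 1.0893 m
Horizontal distance from joint 1 to link-2 COM:
  x_c2 = L1*cos(t1) + Lc2*cos(t1+t2)
       = 4.0*0.5446 + 0.6*-0.1045 = 2.1158 m
tau1 = m1*g*x_c1 + m2*g*x_c2
     = 15*9.81*1.0893 + 2*9.81*2.1158
     = 160.2873 + 41.5128
     = 201.8 Nm


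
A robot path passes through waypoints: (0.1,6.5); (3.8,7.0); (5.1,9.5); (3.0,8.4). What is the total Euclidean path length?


Segment lengths:
  seg1 = sqrt((3.7)^2 + (0.5)^2) = 3.7336
  seg2 = sqrt((1.3)^2 + (2.5)^2) = 2.8178
  seg3 = sqrt((-2.1)^2 + (-1.1)^2) = 2.3707
Total = 8.9221


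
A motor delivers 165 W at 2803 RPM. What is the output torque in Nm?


omega = 2803 * 2*pi/60 = 293.5295 rad/s
tau = P / omega = 165 / 293.5295
= 0.5621 Nm


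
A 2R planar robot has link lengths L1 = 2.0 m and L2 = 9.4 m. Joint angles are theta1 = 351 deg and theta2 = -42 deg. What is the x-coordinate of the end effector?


Convert angles to radians: theta1 = 6.1261, theta2 = -0.733
x = L1*cos(theta1) + L2*cos(theta1+theta2)
x = 1.9754 + 5.9156
x = 7.891


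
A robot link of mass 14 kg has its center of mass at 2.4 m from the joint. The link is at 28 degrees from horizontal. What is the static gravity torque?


tau = m*g*L*cos(angle)
= 14 * 9.81 * 2.4 * cos(28 deg)
= 14 * 9.81 * 2.4 * 0.8829
= 291.0337 Nm


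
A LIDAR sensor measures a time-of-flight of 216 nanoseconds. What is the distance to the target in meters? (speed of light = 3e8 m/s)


tof = 216 ns = 2.16e-07 s
dist = c * tof / 2
= 3e8 * 2.16e-07 / 2
= 32.4 m


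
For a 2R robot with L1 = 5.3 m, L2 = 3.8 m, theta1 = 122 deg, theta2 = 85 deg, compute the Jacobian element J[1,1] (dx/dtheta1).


J[1,1] = -L1*sin(t1) - L2*sin(t1+t2)
= -5.3*sin(122) - 3.8*sin(207)
= -2.7695


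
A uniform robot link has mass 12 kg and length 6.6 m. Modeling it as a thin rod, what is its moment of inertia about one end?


I = (1/3) * m * L^2
= (1/3) * 12 * 6.6^2
= 0.333333 * 12 * 43.56
= 174.24 kg*m^2


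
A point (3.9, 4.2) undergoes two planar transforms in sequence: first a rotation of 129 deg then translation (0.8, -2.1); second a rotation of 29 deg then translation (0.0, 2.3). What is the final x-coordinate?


After transform 1:
x1 = cos(129)*3.9 - sin(129)*4.2 + 0.8 = -4.9184
y1 = sin(129)*3.9 + cos(129)*4.2 + -2.1 = -1.7123
After transform 2:
x2 = cos(29)*-4.9184 - sin(29)*-1.7123 + 0.0
= -3.4716


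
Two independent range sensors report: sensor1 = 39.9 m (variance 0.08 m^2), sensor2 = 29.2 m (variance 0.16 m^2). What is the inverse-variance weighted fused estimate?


w1 = (1/var1) / (1/var1 + 1/var2)
   = 12.5 / (12.5 + 6.25) = 0.6667
w2 = 1 - w1 = 0.3333
fused = w1*s1 + w2*s2 = 26.6 + 9.7333
= 36.3333 m


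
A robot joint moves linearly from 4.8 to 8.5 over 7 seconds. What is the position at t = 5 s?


s = t/T = 5/7 = 0.7143
p(t) = p0 + (pf-p0)*s
= 4.8 + (8.5 - 4.8) * 0.7143
= 7.4429


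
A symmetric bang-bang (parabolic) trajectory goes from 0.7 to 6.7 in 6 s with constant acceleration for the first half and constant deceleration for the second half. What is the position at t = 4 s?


Symmetric rest-to-rest: each phase covers (pf-p0)/2 in time T/2. 0.5*a*(T/2)^2 = (pf-p0)/2 => a = 4*(pf-p0)/T^2
a = 4*(6.7-0.7)/6^2 = 0.6667
t = 4 is in the deceleration phase (t > T/2).
p = pf - 0.5*a*(T-t)^2 = 6.7 - 0.5*0.6667*2^2
= 5.3667


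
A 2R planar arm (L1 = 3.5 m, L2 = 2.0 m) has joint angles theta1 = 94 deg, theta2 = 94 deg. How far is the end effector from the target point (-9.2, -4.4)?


End effector via forward kinematics:
x = L1*cos(t1) + L2*cos(t1+t2) = -2.2247
y = L1*sin(t1) + L2*sin(t1+t2) = 3.2131
Distance to target:
d = sqrt((-9.2 - -2.2247)^2 + (-4.4 - 3.2131)^2)
= sqrt(48.655 + 57.9597)
= 10.3254 m


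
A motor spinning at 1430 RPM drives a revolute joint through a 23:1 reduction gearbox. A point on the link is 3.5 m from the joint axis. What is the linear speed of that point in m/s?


omega_motor = 1430 * 2*pi/60 = 149.7492 rad/s
omega_joint = omega_motor / 23 = 6.5108 rad/s
v = omega_joint * r = 6.5108 * 3.5
= 22.7879 m/s


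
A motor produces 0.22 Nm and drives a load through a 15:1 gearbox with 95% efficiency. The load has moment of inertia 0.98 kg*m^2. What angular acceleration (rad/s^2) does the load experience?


tau_out = tau_motor * N * eta
= 0.22 * 15 * 0.95 = 3.135 Nm
alpha = tau_out / I = 3.135 / 0.98
= 3.199 rad/s^2


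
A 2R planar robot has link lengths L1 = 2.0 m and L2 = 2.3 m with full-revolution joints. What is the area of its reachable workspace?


r_max = L1 + L2 = 4.3 m
r_min = |L1 - L2| = 0.3 m
Area = pi*(r_max^2 - r_min^2)
= pi*(18.49 - 0.09)
= pi * 18.4
= 57.8053 m^2


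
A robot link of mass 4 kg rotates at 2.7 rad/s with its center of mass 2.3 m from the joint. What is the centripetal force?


F = m * omega^2 * r
= 4 * 2.7^2 * 2.3
= 4 * 7.29 * 2.3
= 67.068 N


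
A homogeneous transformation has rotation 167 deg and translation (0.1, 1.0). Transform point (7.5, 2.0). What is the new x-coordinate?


x' = cos(theta)*px - sin(theta)*py + tx
= -0.9744*7.5 - 0.225*2.0 + 0.1
= -7.6577


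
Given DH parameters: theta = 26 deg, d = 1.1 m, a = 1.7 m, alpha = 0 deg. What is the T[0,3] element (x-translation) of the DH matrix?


T[0,3] = a * cos(theta)
= 1.7 * cos(26 deg)
= 1.7 * 0.8988
= 1.5279


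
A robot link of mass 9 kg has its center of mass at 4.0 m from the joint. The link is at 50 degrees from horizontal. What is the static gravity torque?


tau = m*g*L*cos(angle)
= 9 * 9.81 * 4.0 * cos(50 deg)
= 9 * 9.81 * 4.0 * 0.6428
= 227.0069 Nm


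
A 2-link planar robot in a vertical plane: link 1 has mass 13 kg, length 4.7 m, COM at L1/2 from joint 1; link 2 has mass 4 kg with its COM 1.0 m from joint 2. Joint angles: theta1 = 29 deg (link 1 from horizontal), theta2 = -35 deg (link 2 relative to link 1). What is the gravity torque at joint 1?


Horizontal distance from joint 1 to link-1 COM:
  x_c1 = (L1/2)*cos(t1) = 2.35 * 0.8746 = 2.0554 m
Horizontal distance from joint 1 to link-2 COM:
  x_c2 = L1*cos(t1) + Lc2*cos(t1+t2)
       = 4.7*0.8746 + 1.0*0.9945 = 5.1052 m
tau1 = m1*g*x_c1 + m2*g*x_c2
     = 13*9.81*2.0554 + 4*9.81*5.1052
     = 262.1196 + 200.3294
     = 462.449 Nm


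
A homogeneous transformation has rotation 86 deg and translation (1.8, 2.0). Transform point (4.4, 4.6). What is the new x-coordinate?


x' = cos(theta)*px - sin(theta)*py + tx
= 0.0698*4.4 - 0.9976*4.6 + 1.8
= -2.4819


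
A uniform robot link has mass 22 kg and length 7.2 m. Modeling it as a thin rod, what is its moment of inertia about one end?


I = (1/3) * m * L^2
= (1/3) * 22 * 7.2^2
= 0.333333 * 22 * 51.84
= 380.16 kg*m^2


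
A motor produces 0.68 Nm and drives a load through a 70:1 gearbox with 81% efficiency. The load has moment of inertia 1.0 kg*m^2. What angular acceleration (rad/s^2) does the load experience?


tau_out = tau_motor * N * eta
= 0.68 * 70 * 0.81 = 38.556 Nm
alpha = tau_out / I = 38.556 / 1.0
= 38.556 rad/s^2


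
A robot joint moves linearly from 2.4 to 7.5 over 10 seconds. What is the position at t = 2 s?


s = t/T = 2/10 = 0.2
p(t) = p0 + (pf-p0)*s
= 2.4 + (7.5 - 2.4) * 0.2
= 3.42


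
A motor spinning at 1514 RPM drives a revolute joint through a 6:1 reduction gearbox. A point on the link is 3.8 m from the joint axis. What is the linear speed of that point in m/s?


omega_motor = 1514 * 2*pi/60 = 158.5457 rad/s
omega_joint = omega_motor / 6 = 26.4243 rad/s
v = omega_joint * r = 26.4243 * 3.8
= 100.4123 m/s


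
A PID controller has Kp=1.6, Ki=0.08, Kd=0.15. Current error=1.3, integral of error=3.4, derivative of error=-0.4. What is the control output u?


u = Kp*e + Ki*int(e) + Kd*de/dt
= 1.6*1.3 + 0.08*3.4 + 0.15*(-0.4)
= 2.08 + 0.272 + -0.06
= 2.292


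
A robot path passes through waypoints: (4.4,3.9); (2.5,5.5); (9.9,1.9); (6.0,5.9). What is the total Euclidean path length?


Segment lengths:
  seg1 = sqrt((-1.9)^2 + (1.6)^2) = 2.4839
  seg2 = sqrt((7.4)^2 + (-3.6)^2) = 8.2292
  seg3 = sqrt((-3.9)^2 + (4.0)^2) = 5.5866
Total = 16.2998


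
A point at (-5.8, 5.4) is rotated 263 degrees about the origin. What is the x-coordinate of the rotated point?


x' = x*cos(theta) - y*sin(theta)
cos(263 deg) = -0.1219, sin(263 deg) = -0.9925
x' = -5.8 * -0.1219 - 5.4 * -0.9925
= 0.7068 - -5.3597
= 6.0666


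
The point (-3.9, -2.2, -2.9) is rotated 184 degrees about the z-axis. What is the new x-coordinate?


Rotation about z-axis: x' = x*cos(theta) - y*sin(theta)
= -3.9 * -0.9976 - -2.2 * -0.0698
= 3.737


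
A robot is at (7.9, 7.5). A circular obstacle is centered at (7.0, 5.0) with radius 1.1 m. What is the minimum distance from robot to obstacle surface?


center_dist = sqrt((7.9-7.0)^2 + (7.5-5.0)^2)
= sqrt(0.81 + 6.25)
= 2.6571
min_dist = center_dist - radius = 2.6571 - 1.1 = 1.5571 m


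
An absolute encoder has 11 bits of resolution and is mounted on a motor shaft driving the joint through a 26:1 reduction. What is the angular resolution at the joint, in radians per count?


counts = 2^11 = 2048
effective counts at joint = 2048 * 26 = 53248
resolution = 2*pi / 53248
= 1.1800e-04 rad/count


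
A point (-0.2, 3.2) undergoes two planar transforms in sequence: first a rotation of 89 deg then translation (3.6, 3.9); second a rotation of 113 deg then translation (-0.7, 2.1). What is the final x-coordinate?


After transform 1:
x1 = cos(89)*-0.2 - sin(89)*3.2 + 3.6 = 0.397
y1 = sin(89)*-0.2 + cos(89)*3.2 + 3.9 = 3.7559
After transform 2:
x2 = cos(113)*0.397 - sin(113)*3.7559 + -0.7
= -4.3124


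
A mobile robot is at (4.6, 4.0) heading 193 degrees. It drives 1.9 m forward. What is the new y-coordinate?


y_new = y0 + d*sin(theta)
= 4.0 + 1.9*sin(193)
= 4.0 + -0.4274
= 3.5726


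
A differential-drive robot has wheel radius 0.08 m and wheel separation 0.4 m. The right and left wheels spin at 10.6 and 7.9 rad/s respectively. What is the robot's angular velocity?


vR = r*wR = 0.08*10.6 = 0.848 m/s
vL = r*wL = 0.08*7.9 = 0.632 m/s
v = (vR+vL)/2 = 0.74 m/s
omega = (vR-vL)/L = 0.54 rad/s
angular velocity = 0.54 rad/s


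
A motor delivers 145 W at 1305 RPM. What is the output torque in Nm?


omega = 1305 * 2*pi/60 = 136.6593 rad/s
tau = P / omega = 145 / 136.6593
= 1.061 Nm


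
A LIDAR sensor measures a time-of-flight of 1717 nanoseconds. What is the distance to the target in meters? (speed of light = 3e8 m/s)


tof = 1717 ns = 1.717e-06 s
dist = c * tof / 2
= 3e8 * 1.717e-06 / 2
= 257.55 m


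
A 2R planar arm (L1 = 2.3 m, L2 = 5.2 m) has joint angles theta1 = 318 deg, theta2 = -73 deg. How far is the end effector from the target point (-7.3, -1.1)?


End effector via forward kinematics:
x = L1*cos(t1) + L2*cos(t1+t2) = -0.4884
y = L1*sin(t1) + L2*sin(t1+t2) = -6.2518
Distance to target:
d = sqrt((-7.3 - -0.4884)^2 + (-1.1 - -6.2518)^2)
= sqrt(46.3981 + 26.5411)
= 8.5404 m


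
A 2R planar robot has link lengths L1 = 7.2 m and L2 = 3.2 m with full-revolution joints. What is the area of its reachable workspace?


r_max = L1 + L2 = 10.4 m
r_min = |L1 - L2| = 4.0 m
Area = pi*(r_max^2 - r_min^2)
= pi*(108.16 - 16.0)
= pi * 92.16
= 289.5292 m^2


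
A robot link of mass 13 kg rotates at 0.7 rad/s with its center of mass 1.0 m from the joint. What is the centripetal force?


F = m * omega^2 * r
= 13 * 0.7^2 * 1.0
= 13 * 0.49 * 1.0
= 6.37 N


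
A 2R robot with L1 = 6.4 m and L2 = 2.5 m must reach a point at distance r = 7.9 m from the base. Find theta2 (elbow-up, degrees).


cos(theta2) = (r^2 - L1^2 - L2^2) / (2*L1*L2)
cos(theta2) = (62.41 - 40.96 - 6.25) / 32.0
cos(theta2) = 0.475
theta2 = 61.6406 degrees


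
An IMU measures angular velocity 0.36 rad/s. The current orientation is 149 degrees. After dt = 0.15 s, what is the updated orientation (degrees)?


delta_theta = w * dt = 0.36 * 0.15 = 0.054 rad
= 3.094 deg
theta_new = 149 + 3.094 = 152.094 deg


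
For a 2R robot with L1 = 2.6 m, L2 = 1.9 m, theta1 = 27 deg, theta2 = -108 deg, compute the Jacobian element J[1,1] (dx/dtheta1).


J[1,1] = -L1*sin(t1) - L2*sin(t1+t2)
= -2.6*sin(27) - 1.9*sin(-81)
= 0.6962


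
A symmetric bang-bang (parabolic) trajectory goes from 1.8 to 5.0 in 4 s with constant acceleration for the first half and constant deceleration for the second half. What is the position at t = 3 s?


Symmetric rest-to-rest: each phase covers (pf-p0)/2 in time T/2. 0.5*a*(T/2)^2 = (pf-p0)/2 => a = 4*(pf-p0)/T^2
a = 4*(5.0-1.8)/4^2 = 0.8
t = 3 is in the deceleration phase (t > T/2).
p = pf - 0.5*a*(T-t)^2 = 5.0 - 0.5*0.8*1^2
= 4.6


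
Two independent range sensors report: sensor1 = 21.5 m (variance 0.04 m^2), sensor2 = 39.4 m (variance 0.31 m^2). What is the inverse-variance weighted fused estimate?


w1 = (1/var1) / (1/var1 + 1/var2)
   = 25.0 / (25.0 + 3.2258) = 0.8857
w2 = 1 - w1 = 0.1143
fused = w1*s1 + w2*s2 = 19.0429 + 4.5029
= 23.5457 m


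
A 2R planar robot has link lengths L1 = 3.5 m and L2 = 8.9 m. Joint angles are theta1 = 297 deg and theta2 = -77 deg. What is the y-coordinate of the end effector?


Convert angles to radians: theta1 = 5.1836, theta2 = -1.3439
y = L1*sin(theta1) + L2*sin(theta1+theta2)
y = -3.1185 + -5.7208
y = -8.8393


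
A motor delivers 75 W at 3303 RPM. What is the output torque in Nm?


omega = 3303 * 2*pi/60 = 345.8894 rad/s
tau = P / omega = 75 / 345.8894
= 0.2168 Nm


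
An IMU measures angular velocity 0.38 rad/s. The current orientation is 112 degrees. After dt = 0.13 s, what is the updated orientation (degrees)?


delta_theta = w * dt = 0.38 * 0.13 = 0.0494 rad
= 2.8304 deg
theta_new = 112 + 2.8304 = 114.8304 deg
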